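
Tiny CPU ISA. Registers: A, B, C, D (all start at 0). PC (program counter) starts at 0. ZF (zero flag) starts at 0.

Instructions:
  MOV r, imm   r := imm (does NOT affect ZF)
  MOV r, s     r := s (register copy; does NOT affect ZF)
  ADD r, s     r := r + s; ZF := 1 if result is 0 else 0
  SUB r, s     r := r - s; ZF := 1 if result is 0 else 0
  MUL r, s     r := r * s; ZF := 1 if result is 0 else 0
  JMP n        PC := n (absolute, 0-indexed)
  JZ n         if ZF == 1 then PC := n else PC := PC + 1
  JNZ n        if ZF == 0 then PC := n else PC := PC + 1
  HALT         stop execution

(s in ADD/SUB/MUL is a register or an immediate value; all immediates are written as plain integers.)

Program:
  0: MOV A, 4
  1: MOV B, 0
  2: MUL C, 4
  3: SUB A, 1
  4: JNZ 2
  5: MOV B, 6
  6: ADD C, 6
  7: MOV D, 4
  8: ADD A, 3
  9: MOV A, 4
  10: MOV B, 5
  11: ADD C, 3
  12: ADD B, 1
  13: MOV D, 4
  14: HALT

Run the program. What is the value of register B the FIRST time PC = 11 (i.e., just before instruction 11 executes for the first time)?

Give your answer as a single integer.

Step 1: PC=0 exec 'MOV A, 4'. After: A=4 B=0 C=0 D=0 ZF=0 PC=1
Step 2: PC=1 exec 'MOV B, 0'. After: A=4 B=0 C=0 D=0 ZF=0 PC=2
Step 3: PC=2 exec 'MUL C, 4'. After: A=4 B=0 C=0 D=0 ZF=1 PC=3
Step 4: PC=3 exec 'SUB A, 1'. After: A=3 B=0 C=0 D=0 ZF=0 PC=4
Step 5: PC=4 exec 'JNZ 2'. After: A=3 B=0 C=0 D=0 ZF=0 PC=2
Step 6: PC=2 exec 'MUL C, 4'. After: A=3 B=0 C=0 D=0 ZF=1 PC=3
Step 7: PC=3 exec 'SUB A, 1'. After: A=2 B=0 C=0 D=0 ZF=0 PC=4
Step 8: PC=4 exec 'JNZ 2'. After: A=2 B=0 C=0 D=0 ZF=0 PC=2
Step 9: PC=2 exec 'MUL C, 4'. After: A=2 B=0 C=0 D=0 ZF=1 PC=3
Step 10: PC=3 exec 'SUB A, 1'. After: A=1 B=0 C=0 D=0 ZF=0 PC=4
Step 11: PC=4 exec 'JNZ 2'. After: A=1 B=0 C=0 D=0 ZF=0 PC=2
Step 12: PC=2 exec 'MUL C, 4'. After: A=1 B=0 C=0 D=0 ZF=1 PC=3
Step 13: PC=3 exec 'SUB A, 1'. After: A=0 B=0 C=0 D=0 ZF=1 PC=4
Step 14: PC=4 exec 'JNZ 2'. After: A=0 B=0 C=0 D=0 ZF=1 PC=5
Step 15: PC=5 exec 'MOV B, 6'. After: A=0 B=6 C=0 D=0 ZF=1 PC=6
Step 16: PC=6 exec 'ADD C, 6'. After: A=0 B=6 C=6 D=0 ZF=0 PC=7
Step 17: PC=7 exec 'MOV D, 4'. After: A=0 B=6 C=6 D=4 ZF=0 PC=8
Step 18: PC=8 exec 'ADD A, 3'. After: A=3 B=6 C=6 D=4 ZF=0 PC=9
Step 19: PC=9 exec 'MOV A, 4'. After: A=4 B=6 C=6 D=4 ZF=0 PC=10
Step 20: PC=10 exec 'MOV B, 5'. After: A=4 B=5 C=6 D=4 ZF=0 PC=11
First time PC=11: B=5

5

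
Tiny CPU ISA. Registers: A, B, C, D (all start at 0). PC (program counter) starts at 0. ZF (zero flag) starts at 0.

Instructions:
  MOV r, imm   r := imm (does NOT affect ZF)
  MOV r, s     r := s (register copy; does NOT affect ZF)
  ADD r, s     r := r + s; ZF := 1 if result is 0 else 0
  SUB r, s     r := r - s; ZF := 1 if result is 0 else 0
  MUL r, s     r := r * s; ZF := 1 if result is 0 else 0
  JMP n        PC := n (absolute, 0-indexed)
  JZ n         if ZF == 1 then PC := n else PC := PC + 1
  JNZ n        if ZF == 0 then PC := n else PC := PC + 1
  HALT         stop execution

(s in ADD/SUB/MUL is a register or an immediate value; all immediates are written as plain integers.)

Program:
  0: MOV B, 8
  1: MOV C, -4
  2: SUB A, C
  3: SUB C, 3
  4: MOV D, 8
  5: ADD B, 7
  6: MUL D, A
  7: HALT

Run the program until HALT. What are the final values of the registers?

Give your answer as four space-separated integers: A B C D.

Step 1: PC=0 exec 'MOV B, 8'. After: A=0 B=8 C=0 D=0 ZF=0 PC=1
Step 2: PC=1 exec 'MOV C, -4'. After: A=0 B=8 C=-4 D=0 ZF=0 PC=2
Step 3: PC=2 exec 'SUB A, C'. After: A=4 B=8 C=-4 D=0 ZF=0 PC=3
Step 4: PC=3 exec 'SUB C, 3'. After: A=4 B=8 C=-7 D=0 ZF=0 PC=4
Step 5: PC=4 exec 'MOV D, 8'. After: A=4 B=8 C=-7 D=8 ZF=0 PC=5
Step 6: PC=5 exec 'ADD B, 7'. After: A=4 B=15 C=-7 D=8 ZF=0 PC=6
Step 7: PC=6 exec 'MUL D, A'. After: A=4 B=15 C=-7 D=32 ZF=0 PC=7
Step 8: PC=7 exec 'HALT'. After: A=4 B=15 C=-7 D=32 ZF=0 PC=7 HALTED

Answer: 4 15 -7 32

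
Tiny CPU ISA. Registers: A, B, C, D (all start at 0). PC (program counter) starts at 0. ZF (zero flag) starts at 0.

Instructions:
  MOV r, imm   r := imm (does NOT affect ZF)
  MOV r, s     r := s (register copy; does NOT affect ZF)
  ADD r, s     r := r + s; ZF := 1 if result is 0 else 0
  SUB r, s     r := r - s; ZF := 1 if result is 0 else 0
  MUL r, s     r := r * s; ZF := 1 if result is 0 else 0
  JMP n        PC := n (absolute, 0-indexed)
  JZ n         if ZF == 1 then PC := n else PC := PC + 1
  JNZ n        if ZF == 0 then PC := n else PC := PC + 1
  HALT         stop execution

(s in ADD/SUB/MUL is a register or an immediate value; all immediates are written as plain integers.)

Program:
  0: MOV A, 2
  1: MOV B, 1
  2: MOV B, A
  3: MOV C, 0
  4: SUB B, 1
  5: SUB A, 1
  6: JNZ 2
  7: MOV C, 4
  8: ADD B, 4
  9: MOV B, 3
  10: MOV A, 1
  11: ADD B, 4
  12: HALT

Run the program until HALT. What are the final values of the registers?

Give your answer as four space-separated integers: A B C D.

Step 1: PC=0 exec 'MOV A, 2'. After: A=2 B=0 C=0 D=0 ZF=0 PC=1
Step 2: PC=1 exec 'MOV B, 1'. After: A=2 B=1 C=0 D=0 ZF=0 PC=2
Step 3: PC=2 exec 'MOV B, A'. After: A=2 B=2 C=0 D=0 ZF=0 PC=3
Step 4: PC=3 exec 'MOV C, 0'. After: A=2 B=2 C=0 D=0 ZF=0 PC=4
Step 5: PC=4 exec 'SUB B, 1'. After: A=2 B=1 C=0 D=0 ZF=0 PC=5
Step 6: PC=5 exec 'SUB A, 1'. After: A=1 B=1 C=0 D=0 ZF=0 PC=6
Step 7: PC=6 exec 'JNZ 2'. After: A=1 B=1 C=0 D=0 ZF=0 PC=2
Step 8: PC=2 exec 'MOV B, A'. After: A=1 B=1 C=0 D=0 ZF=0 PC=3
Step 9: PC=3 exec 'MOV C, 0'. After: A=1 B=1 C=0 D=0 ZF=0 PC=4
Step 10: PC=4 exec 'SUB B, 1'. After: A=1 B=0 C=0 D=0 ZF=1 PC=5
Step 11: PC=5 exec 'SUB A, 1'. After: A=0 B=0 C=0 D=0 ZF=1 PC=6
Step 12: PC=6 exec 'JNZ 2'. After: A=0 B=0 C=0 D=0 ZF=1 PC=7
Step 13: PC=7 exec 'MOV C, 4'. After: A=0 B=0 C=4 D=0 ZF=1 PC=8
Step 14: PC=8 exec 'ADD B, 4'. After: A=0 B=4 C=4 D=0 ZF=0 PC=9
Step 15: PC=9 exec 'MOV B, 3'. After: A=0 B=3 C=4 D=0 ZF=0 PC=10
Step 16: PC=10 exec 'MOV A, 1'. After: A=1 B=3 C=4 D=0 ZF=0 PC=11
Step 17: PC=11 exec 'ADD B, 4'. After: A=1 B=7 C=4 D=0 ZF=0 PC=12
Step 18: PC=12 exec 'HALT'. After: A=1 B=7 C=4 D=0 ZF=0 PC=12 HALTED

Answer: 1 7 4 0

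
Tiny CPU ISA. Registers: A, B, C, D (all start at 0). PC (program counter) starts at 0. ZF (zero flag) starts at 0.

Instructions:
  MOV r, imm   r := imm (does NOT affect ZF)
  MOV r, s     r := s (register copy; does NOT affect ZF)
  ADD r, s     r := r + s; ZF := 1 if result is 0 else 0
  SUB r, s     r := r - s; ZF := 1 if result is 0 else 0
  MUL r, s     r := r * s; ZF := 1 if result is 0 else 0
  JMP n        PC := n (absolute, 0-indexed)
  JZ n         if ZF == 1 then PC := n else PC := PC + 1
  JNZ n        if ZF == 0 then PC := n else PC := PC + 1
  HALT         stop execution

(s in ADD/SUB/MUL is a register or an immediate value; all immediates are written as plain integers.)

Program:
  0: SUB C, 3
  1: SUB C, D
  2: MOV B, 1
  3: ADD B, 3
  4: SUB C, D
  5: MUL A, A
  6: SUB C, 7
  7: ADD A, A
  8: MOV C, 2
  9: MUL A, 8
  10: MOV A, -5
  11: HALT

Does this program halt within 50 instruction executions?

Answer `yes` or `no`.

Step 1: PC=0 exec 'SUB C, 3'. After: A=0 B=0 C=-3 D=0 ZF=0 PC=1
Step 2: PC=1 exec 'SUB C, D'. After: A=0 B=0 C=-3 D=0 ZF=0 PC=2
Step 3: PC=2 exec 'MOV B, 1'. After: A=0 B=1 C=-3 D=0 ZF=0 PC=3
Step 4: PC=3 exec 'ADD B, 3'. After: A=0 B=4 C=-3 D=0 ZF=0 PC=4
Step 5: PC=4 exec 'SUB C, D'. After: A=0 B=4 C=-3 D=0 ZF=0 PC=5
Step 6: PC=5 exec 'MUL A, A'. After: A=0 B=4 C=-3 D=0 ZF=1 PC=6
Step 7: PC=6 exec 'SUB C, 7'. After: A=0 B=4 C=-10 D=0 ZF=0 PC=7
Step 8: PC=7 exec 'ADD A, A'. After: A=0 B=4 C=-10 D=0 ZF=1 PC=8
Step 9: PC=8 exec 'MOV C, 2'. After: A=0 B=4 C=2 D=0 ZF=1 PC=9
Step 10: PC=9 exec 'MUL A, 8'. After: A=0 B=4 C=2 D=0 ZF=1 PC=10
Step 11: PC=10 exec 'MOV A, -5'. After: A=-5 B=4 C=2 D=0 ZF=1 PC=11
Step 12: PC=11 exec 'HALT'. After: A=-5 B=4 C=2 D=0 ZF=1 PC=11 HALTED

Answer: yes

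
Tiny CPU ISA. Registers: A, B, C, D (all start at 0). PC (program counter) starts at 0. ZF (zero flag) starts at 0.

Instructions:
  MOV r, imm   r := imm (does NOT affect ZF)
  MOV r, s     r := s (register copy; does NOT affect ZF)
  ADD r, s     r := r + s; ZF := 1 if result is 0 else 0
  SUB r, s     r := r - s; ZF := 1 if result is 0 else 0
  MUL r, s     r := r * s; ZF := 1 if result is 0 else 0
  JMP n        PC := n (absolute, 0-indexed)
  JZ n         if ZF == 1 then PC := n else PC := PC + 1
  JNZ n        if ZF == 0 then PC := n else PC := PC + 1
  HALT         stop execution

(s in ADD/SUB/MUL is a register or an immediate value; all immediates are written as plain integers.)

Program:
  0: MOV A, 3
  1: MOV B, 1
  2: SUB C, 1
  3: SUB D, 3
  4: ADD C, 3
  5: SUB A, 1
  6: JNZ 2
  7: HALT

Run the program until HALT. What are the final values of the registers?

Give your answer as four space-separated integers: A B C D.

Answer: 0 1 6 -9

Derivation:
Step 1: PC=0 exec 'MOV A, 3'. After: A=3 B=0 C=0 D=0 ZF=0 PC=1
Step 2: PC=1 exec 'MOV B, 1'. After: A=3 B=1 C=0 D=0 ZF=0 PC=2
Step 3: PC=2 exec 'SUB C, 1'. After: A=3 B=1 C=-1 D=0 ZF=0 PC=3
Step 4: PC=3 exec 'SUB D, 3'. After: A=3 B=1 C=-1 D=-3 ZF=0 PC=4
Step 5: PC=4 exec 'ADD C, 3'. After: A=3 B=1 C=2 D=-3 ZF=0 PC=5
Step 6: PC=5 exec 'SUB A, 1'. After: A=2 B=1 C=2 D=-3 ZF=0 PC=6
Step 7: PC=6 exec 'JNZ 2'. After: A=2 B=1 C=2 D=-3 ZF=0 PC=2
Step 8: PC=2 exec 'SUB C, 1'. After: A=2 B=1 C=1 D=-3 ZF=0 PC=3
Step 9: PC=3 exec 'SUB D, 3'. After: A=2 B=1 C=1 D=-6 ZF=0 PC=4
Step 10: PC=4 exec 'ADD C, 3'. After: A=2 B=1 C=4 D=-6 ZF=0 PC=5
Step 11: PC=5 exec 'SUB A, 1'. After: A=1 B=1 C=4 D=-6 ZF=0 PC=6
Step 12: PC=6 exec 'JNZ 2'. After: A=1 B=1 C=4 D=-6 ZF=0 PC=2
Step 13: PC=2 exec 'SUB C, 1'. After: A=1 B=1 C=3 D=-6 ZF=0 PC=3
Step 14: PC=3 exec 'SUB D, 3'. After: A=1 B=1 C=3 D=-9 ZF=0 PC=4
Step 15: PC=4 exec 'ADD C, 3'. After: A=1 B=1 C=6 D=-9 ZF=0 PC=5
Step 16: PC=5 exec 'SUB A, 1'. After: A=0 B=1 C=6 D=-9 ZF=1 PC=6
Step 17: PC=6 exec 'JNZ 2'. After: A=0 B=1 C=6 D=-9 ZF=1 PC=7
Step 18: PC=7 exec 'HALT'. After: A=0 B=1 C=6 D=-9 ZF=1 PC=7 HALTED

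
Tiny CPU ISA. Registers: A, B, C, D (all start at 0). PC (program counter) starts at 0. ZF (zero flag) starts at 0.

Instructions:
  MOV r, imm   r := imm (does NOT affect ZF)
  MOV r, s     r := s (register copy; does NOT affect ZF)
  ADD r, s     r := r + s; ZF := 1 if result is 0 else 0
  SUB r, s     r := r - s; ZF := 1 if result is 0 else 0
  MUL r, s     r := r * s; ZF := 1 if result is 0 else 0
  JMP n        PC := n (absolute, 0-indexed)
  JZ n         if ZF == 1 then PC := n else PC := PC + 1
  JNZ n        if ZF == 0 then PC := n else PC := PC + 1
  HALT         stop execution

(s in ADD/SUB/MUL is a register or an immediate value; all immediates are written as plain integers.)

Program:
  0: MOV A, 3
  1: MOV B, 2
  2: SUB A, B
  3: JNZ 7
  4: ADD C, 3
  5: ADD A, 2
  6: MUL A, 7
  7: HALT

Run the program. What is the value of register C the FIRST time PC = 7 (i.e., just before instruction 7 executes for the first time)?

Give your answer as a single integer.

Step 1: PC=0 exec 'MOV A, 3'. After: A=3 B=0 C=0 D=0 ZF=0 PC=1
Step 2: PC=1 exec 'MOV B, 2'. After: A=3 B=2 C=0 D=0 ZF=0 PC=2
Step 3: PC=2 exec 'SUB A, B'. After: A=1 B=2 C=0 D=0 ZF=0 PC=3
Step 4: PC=3 exec 'JNZ 7'. After: A=1 B=2 C=0 D=0 ZF=0 PC=7
First time PC=7: C=0

0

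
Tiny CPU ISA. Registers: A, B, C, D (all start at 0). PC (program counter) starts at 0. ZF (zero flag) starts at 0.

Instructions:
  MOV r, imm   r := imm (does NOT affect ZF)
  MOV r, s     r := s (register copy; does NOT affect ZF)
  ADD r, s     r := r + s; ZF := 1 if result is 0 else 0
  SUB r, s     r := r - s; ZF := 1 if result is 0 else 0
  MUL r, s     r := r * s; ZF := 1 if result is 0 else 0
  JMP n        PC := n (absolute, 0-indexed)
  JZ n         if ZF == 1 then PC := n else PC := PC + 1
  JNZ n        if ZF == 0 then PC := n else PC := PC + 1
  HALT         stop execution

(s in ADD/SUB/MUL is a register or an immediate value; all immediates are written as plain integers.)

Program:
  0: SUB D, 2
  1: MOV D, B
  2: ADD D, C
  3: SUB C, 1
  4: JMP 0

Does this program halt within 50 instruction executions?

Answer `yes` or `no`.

Step 1: PC=0 exec 'SUB D, 2'. After: A=0 B=0 C=0 D=-2 ZF=0 PC=1
Step 2: PC=1 exec 'MOV D, B'. After: A=0 B=0 C=0 D=0 ZF=0 PC=2
Step 3: PC=2 exec 'ADD D, C'. After: A=0 B=0 C=0 D=0 ZF=1 PC=3
Step 4: PC=3 exec 'SUB C, 1'. After: A=0 B=0 C=-1 D=0 ZF=0 PC=4
Step 5: PC=4 exec 'JMP 0'. After: A=0 B=0 C=-1 D=0 ZF=0 PC=0
Step 6: PC=0 exec 'SUB D, 2'. After: A=0 B=0 C=-1 D=-2 ZF=0 PC=1
Step 7: PC=1 exec 'MOV D, B'. After: A=0 B=0 C=-1 D=0 ZF=0 PC=2
Step 8: PC=2 exec 'ADD D, C'. After: A=0 B=0 C=-1 D=-1 ZF=0 PC=3
Step 9: PC=3 exec 'SUB C, 1'. After: A=0 B=0 C=-2 D=-1 ZF=0 PC=4
Step 10: PC=4 exec 'JMP 0'. After: A=0 B=0 C=-2 D=-1 ZF=0 PC=0
Step 11: PC=0 exec 'SUB D, 2'. After: A=0 B=0 C=-2 D=-3 ZF=0 PC=1
Step 12: PC=1 exec 'MOV D, B'. After: A=0 B=0 C=-2 D=0 ZF=0 PC=2
Step 13: PC=2 exec 'ADD D, C'. After: A=0 B=0 C=-2 D=-2 ZF=0 PC=3
Step 14: PC=3 exec 'SUB C, 1'. After: A=0 B=0 C=-3 D=-2 ZF=0 PC=4
Step 15: PC=4 exec 'JMP 0'. After: A=0 B=0 C=-3 D=-2 ZF=0 PC=0
After 50 steps: not halted. PC revisits the same instructions with no path to HALT; will never halt.

Answer: no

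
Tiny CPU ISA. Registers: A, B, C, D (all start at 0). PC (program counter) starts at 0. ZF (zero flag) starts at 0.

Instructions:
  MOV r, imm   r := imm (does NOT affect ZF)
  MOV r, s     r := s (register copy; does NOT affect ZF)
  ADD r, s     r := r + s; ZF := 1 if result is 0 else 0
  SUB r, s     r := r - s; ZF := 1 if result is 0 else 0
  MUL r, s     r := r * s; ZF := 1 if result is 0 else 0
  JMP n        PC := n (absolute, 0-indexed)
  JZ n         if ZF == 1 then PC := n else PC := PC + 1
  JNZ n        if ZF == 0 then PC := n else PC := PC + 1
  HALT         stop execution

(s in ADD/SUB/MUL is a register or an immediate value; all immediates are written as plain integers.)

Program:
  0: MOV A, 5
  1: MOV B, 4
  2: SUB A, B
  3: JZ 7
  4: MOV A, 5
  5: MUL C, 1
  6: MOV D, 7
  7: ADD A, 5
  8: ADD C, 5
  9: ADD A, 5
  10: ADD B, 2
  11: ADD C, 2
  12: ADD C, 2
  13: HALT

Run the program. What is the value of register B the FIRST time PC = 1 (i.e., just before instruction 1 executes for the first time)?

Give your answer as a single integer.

Step 1: PC=0 exec 'MOV A, 5'. After: A=5 B=0 C=0 D=0 ZF=0 PC=1
First time PC=1: B=0

0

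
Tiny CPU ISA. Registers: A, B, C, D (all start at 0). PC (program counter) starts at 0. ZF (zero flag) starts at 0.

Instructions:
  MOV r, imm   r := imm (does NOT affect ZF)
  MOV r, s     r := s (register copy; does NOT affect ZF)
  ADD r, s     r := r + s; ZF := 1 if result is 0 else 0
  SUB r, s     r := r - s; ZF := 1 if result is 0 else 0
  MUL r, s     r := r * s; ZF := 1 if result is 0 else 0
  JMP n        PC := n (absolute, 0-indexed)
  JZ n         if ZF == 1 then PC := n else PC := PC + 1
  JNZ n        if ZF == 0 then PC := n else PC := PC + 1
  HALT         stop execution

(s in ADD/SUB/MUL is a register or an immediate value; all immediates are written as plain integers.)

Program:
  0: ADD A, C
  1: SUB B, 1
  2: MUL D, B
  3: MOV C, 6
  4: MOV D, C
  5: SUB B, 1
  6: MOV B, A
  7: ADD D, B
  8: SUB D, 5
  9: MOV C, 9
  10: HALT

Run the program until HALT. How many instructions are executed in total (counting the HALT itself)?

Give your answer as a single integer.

Answer: 11

Derivation:
Step 1: PC=0 exec 'ADD A, C'. After: A=0 B=0 C=0 D=0 ZF=1 PC=1
Step 2: PC=1 exec 'SUB B, 1'. After: A=0 B=-1 C=0 D=0 ZF=0 PC=2
Step 3: PC=2 exec 'MUL D, B'. After: A=0 B=-1 C=0 D=0 ZF=1 PC=3
Step 4: PC=3 exec 'MOV C, 6'. After: A=0 B=-1 C=6 D=0 ZF=1 PC=4
Step 5: PC=4 exec 'MOV D, C'. After: A=0 B=-1 C=6 D=6 ZF=1 PC=5
Step 6: PC=5 exec 'SUB B, 1'. After: A=0 B=-2 C=6 D=6 ZF=0 PC=6
Step 7: PC=6 exec 'MOV B, A'. After: A=0 B=0 C=6 D=6 ZF=0 PC=7
Step 8: PC=7 exec 'ADD D, B'. After: A=0 B=0 C=6 D=6 ZF=0 PC=8
Step 9: PC=8 exec 'SUB D, 5'. After: A=0 B=0 C=6 D=1 ZF=0 PC=9
Step 10: PC=9 exec 'MOV C, 9'. After: A=0 B=0 C=9 D=1 ZF=0 PC=10
Step 11: PC=10 exec 'HALT'. After: A=0 B=0 C=9 D=1 ZF=0 PC=10 HALTED
Total instructions executed: 11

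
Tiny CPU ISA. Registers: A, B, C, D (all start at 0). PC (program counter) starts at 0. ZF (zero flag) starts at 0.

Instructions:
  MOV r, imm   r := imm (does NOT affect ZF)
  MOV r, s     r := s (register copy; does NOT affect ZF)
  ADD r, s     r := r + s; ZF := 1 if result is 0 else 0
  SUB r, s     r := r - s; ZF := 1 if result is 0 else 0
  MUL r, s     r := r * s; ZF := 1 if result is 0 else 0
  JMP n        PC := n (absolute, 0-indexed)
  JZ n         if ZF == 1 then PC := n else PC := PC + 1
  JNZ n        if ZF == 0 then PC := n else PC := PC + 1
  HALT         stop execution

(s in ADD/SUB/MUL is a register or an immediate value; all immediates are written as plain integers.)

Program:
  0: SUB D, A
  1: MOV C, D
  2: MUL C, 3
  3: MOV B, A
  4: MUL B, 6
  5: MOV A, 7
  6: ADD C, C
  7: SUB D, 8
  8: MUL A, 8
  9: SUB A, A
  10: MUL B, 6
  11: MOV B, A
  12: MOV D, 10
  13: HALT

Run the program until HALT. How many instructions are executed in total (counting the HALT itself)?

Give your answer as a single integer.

Answer: 14

Derivation:
Step 1: PC=0 exec 'SUB D, A'. After: A=0 B=0 C=0 D=0 ZF=1 PC=1
Step 2: PC=1 exec 'MOV C, D'. After: A=0 B=0 C=0 D=0 ZF=1 PC=2
Step 3: PC=2 exec 'MUL C, 3'. After: A=0 B=0 C=0 D=0 ZF=1 PC=3
Step 4: PC=3 exec 'MOV B, A'. After: A=0 B=0 C=0 D=0 ZF=1 PC=4
Step 5: PC=4 exec 'MUL B, 6'. After: A=0 B=0 C=0 D=0 ZF=1 PC=5
Step 6: PC=5 exec 'MOV A, 7'. After: A=7 B=0 C=0 D=0 ZF=1 PC=6
Step 7: PC=6 exec 'ADD C, C'. After: A=7 B=0 C=0 D=0 ZF=1 PC=7
Step 8: PC=7 exec 'SUB D, 8'. After: A=7 B=0 C=0 D=-8 ZF=0 PC=8
Step 9: PC=8 exec 'MUL A, 8'. After: A=56 B=0 C=0 D=-8 ZF=0 PC=9
Step 10: PC=9 exec 'SUB A, A'. After: A=0 B=0 C=0 D=-8 ZF=1 PC=10
Step 11: PC=10 exec 'MUL B, 6'. After: A=0 B=0 C=0 D=-8 ZF=1 PC=11
Step 12: PC=11 exec 'MOV B, A'. After: A=0 B=0 C=0 D=-8 ZF=1 PC=12
Step 13: PC=12 exec 'MOV D, 10'. After: A=0 B=0 C=0 D=10 ZF=1 PC=13
Step 14: PC=13 exec 'HALT'. After: A=0 B=0 C=0 D=10 ZF=1 PC=13 HALTED
Total instructions executed: 14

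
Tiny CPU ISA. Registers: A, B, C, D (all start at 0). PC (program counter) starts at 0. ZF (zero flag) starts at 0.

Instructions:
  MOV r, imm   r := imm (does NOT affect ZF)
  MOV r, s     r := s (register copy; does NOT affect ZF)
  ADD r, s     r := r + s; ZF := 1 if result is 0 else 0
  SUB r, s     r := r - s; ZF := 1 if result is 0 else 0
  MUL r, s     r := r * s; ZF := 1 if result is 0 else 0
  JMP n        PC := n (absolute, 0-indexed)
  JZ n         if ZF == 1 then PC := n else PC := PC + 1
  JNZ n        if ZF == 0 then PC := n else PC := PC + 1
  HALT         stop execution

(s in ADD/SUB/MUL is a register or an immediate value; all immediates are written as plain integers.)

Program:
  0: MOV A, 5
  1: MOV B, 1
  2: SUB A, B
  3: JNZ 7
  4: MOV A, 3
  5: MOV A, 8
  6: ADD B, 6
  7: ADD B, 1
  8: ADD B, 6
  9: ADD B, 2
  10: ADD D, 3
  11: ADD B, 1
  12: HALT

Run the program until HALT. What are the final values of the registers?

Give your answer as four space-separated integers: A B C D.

Step 1: PC=0 exec 'MOV A, 5'. After: A=5 B=0 C=0 D=0 ZF=0 PC=1
Step 2: PC=1 exec 'MOV B, 1'. After: A=5 B=1 C=0 D=0 ZF=0 PC=2
Step 3: PC=2 exec 'SUB A, B'. After: A=4 B=1 C=0 D=0 ZF=0 PC=3
Step 4: PC=3 exec 'JNZ 7'. After: A=4 B=1 C=0 D=0 ZF=0 PC=7
Step 5: PC=7 exec 'ADD B, 1'. After: A=4 B=2 C=0 D=0 ZF=0 PC=8
Step 6: PC=8 exec 'ADD B, 6'. After: A=4 B=8 C=0 D=0 ZF=0 PC=9
Step 7: PC=9 exec 'ADD B, 2'. After: A=4 B=10 C=0 D=0 ZF=0 PC=10
Step 8: PC=10 exec 'ADD D, 3'. After: A=4 B=10 C=0 D=3 ZF=0 PC=11
Step 9: PC=11 exec 'ADD B, 1'. After: A=4 B=11 C=0 D=3 ZF=0 PC=12
Step 10: PC=12 exec 'HALT'. After: A=4 B=11 C=0 D=3 ZF=0 PC=12 HALTED

Answer: 4 11 0 3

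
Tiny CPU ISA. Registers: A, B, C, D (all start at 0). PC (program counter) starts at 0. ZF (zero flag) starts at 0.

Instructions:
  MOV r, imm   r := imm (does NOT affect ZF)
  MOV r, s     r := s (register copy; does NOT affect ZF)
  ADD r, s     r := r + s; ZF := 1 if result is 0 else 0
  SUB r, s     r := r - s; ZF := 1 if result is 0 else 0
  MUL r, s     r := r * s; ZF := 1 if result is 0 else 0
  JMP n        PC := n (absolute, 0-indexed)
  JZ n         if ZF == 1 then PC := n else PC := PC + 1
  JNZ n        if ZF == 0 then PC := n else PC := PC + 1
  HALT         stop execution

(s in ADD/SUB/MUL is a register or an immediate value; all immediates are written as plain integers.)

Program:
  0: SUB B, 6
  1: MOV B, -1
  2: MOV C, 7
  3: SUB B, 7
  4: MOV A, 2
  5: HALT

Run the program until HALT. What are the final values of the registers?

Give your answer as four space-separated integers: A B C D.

Answer: 2 -8 7 0

Derivation:
Step 1: PC=0 exec 'SUB B, 6'. After: A=0 B=-6 C=0 D=0 ZF=0 PC=1
Step 2: PC=1 exec 'MOV B, -1'. After: A=0 B=-1 C=0 D=0 ZF=0 PC=2
Step 3: PC=2 exec 'MOV C, 7'. After: A=0 B=-1 C=7 D=0 ZF=0 PC=3
Step 4: PC=3 exec 'SUB B, 7'. After: A=0 B=-8 C=7 D=0 ZF=0 PC=4
Step 5: PC=4 exec 'MOV A, 2'. After: A=2 B=-8 C=7 D=0 ZF=0 PC=5
Step 6: PC=5 exec 'HALT'. After: A=2 B=-8 C=7 D=0 ZF=0 PC=5 HALTED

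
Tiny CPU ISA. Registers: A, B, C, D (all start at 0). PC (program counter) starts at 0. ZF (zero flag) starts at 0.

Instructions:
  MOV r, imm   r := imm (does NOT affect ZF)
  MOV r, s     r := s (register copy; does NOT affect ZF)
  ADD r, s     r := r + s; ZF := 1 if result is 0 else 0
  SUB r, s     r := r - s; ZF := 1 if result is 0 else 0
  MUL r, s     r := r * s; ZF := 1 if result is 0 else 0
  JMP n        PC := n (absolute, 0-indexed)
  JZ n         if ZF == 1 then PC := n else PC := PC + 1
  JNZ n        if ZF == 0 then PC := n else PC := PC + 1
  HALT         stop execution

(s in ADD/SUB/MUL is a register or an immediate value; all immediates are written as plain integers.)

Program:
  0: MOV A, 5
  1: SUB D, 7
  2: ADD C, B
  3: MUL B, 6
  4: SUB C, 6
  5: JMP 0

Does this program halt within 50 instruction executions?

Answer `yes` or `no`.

Step 1: PC=0 exec 'MOV A, 5'. After: A=5 B=0 C=0 D=0 ZF=0 PC=1
Step 2: PC=1 exec 'SUB D, 7'. After: A=5 B=0 C=0 D=-7 ZF=0 PC=2
Step 3: PC=2 exec 'ADD C, B'. After: A=5 B=0 C=0 D=-7 ZF=1 PC=3
Step 4: PC=3 exec 'MUL B, 6'. After: A=5 B=0 C=0 D=-7 ZF=1 PC=4
Step 5: PC=4 exec 'SUB C, 6'. After: A=5 B=0 C=-6 D=-7 ZF=0 PC=5
Step 6: PC=5 exec 'JMP 0'. After: A=5 B=0 C=-6 D=-7 ZF=0 PC=0
Step 7: PC=0 exec 'MOV A, 5'. After: A=5 B=0 C=-6 D=-7 ZF=0 PC=1
Step 8: PC=1 exec 'SUB D, 7'. After: A=5 B=0 C=-6 D=-14 ZF=0 PC=2
Step 9: PC=2 exec 'ADD C, B'. After: A=5 B=0 C=-6 D=-14 ZF=0 PC=3
Step 10: PC=3 exec 'MUL B, 6'. After: A=5 B=0 C=-6 D=-14 ZF=1 PC=4
Step 11: PC=4 exec 'SUB C, 6'. After: A=5 B=0 C=-12 D=-14 ZF=0 PC=5
Step 12: PC=5 exec 'JMP 0'. After: A=5 B=0 C=-12 D=-14 ZF=0 PC=0
Step 13: PC=0 exec 'MOV A, 5'. After: A=5 B=0 C=-12 D=-14 ZF=0 PC=1
Step 14: PC=1 exec 'SUB D, 7'. After: A=5 B=0 C=-12 D=-21 ZF=0 PC=2
Step 15: PC=2 exec 'ADD C, B'. After: A=5 B=0 C=-12 D=-21 ZF=0 PC=3
After 50 steps: not halted. PC revisits the same instructions with no path to HALT; will never halt.

Answer: no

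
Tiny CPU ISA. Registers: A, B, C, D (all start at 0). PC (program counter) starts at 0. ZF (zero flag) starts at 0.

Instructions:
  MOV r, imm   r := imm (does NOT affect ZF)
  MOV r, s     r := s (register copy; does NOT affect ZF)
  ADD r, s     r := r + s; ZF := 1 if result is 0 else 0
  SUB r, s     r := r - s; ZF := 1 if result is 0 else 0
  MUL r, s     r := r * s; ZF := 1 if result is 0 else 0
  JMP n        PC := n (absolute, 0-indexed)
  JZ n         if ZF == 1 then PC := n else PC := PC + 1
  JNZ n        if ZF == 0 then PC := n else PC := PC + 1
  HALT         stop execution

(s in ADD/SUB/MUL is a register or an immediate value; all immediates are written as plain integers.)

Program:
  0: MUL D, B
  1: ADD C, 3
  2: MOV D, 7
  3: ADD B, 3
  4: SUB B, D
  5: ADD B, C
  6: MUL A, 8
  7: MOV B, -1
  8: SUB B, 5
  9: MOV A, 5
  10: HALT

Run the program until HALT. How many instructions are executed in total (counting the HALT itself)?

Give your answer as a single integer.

Step 1: PC=0 exec 'MUL D, B'. After: A=0 B=0 C=0 D=0 ZF=1 PC=1
Step 2: PC=1 exec 'ADD C, 3'. After: A=0 B=0 C=3 D=0 ZF=0 PC=2
Step 3: PC=2 exec 'MOV D, 7'. After: A=0 B=0 C=3 D=7 ZF=0 PC=3
Step 4: PC=3 exec 'ADD B, 3'. After: A=0 B=3 C=3 D=7 ZF=0 PC=4
Step 5: PC=4 exec 'SUB B, D'. After: A=0 B=-4 C=3 D=7 ZF=0 PC=5
Step 6: PC=5 exec 'ADD B, C'. After: A=0 B=-1 C=3 D=7 ZF=0 PC=6
Step 7: PC=6 exec 'MUL A, 8'. After: A=0 B=-1 C=3 D=7 ZF=1 PC=7
Step 8: PC=7 exec 'MOV B, -1'. After: A=0 B=-1 C=3 D=7 ZF=1 PC=8
Step 9: PC=8 exec 'SUB B, 5'. After: A=0 B=-6 C=3 D=7 ZF=0 PC=9
Step 10: PC=9 exec 'MOV A, 5'. After: A=5 B=-6 C=3 D=7 ZF=0 PC=10
Step 11: PC=10 exec 'HALT'. After: A=5 B=-6 C=3 D=7 ZF=0 PC=10 HALTED
Total instructions executed: 11

Answer: 11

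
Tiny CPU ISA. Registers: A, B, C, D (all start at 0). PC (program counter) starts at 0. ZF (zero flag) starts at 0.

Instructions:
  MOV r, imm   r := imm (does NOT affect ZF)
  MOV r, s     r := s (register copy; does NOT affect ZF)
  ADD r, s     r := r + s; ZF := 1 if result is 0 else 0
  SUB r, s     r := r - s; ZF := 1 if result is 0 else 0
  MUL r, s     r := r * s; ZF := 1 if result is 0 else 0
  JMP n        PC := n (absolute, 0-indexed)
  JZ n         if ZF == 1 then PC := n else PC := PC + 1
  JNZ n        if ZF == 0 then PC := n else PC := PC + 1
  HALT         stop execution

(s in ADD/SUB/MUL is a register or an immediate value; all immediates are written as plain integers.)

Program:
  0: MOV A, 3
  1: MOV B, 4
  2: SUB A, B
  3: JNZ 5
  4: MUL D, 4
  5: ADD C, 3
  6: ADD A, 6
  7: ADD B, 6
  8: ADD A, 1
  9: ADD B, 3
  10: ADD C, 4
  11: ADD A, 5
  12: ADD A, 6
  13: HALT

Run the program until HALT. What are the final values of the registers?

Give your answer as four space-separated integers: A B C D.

Step 1: PC=0 exec 'MOV A, 3'. After: A=3 B=0 C=0 D=0 ZF=0 PC=1
Step 2: PC=1 exec 'MOV B, 4'. After: A=3 B=4 C=0 D=0 ZF=0 PC=2
Step 3: PC=2 exec 'SUB A, B'. After: A=-1 B=4 C=0 D=0 ZF=0 PC=3
Step 4: PC=3 exec 'JNZ 5'. After: A=-1 B=4 C=0 D=0 ZF=0 PC=5
Step 5: PC=5 exec 'ADD C, 3'. After: A=-1 B=4 C=3 D=0 ZF=0 PC=6
Step 6: PC=6 exec 'ADD A, 6'. After: A=5 B=4 C=3 D=0 ZF=0 PC=7
Step 7: PC=7 exec 'ADD B, 6'. After: A=5 B=10 C=3 D=0 ZF=0 PC=8
Step 8: PC=8 exec 'ADD A, 1'. After: A=6 B=10 C=3 D=0 ZF=0 PC=9
Step 9: PC=9 exec 'ADD B, 3'. After: A=6 B=13 C=3 D=0 ZF=0 PC=10
Step 10: PC=10 exec 'ADD C, 4'. After: A=6 B=13 C=7 D=0 ZF=0 PC=11
Step 11: PC=11 exec 'ADD A, 5'. After: A=11 B=13 C=7 D=0 ZF=0 PC=12
Step 12: PC=12 exec 'ADD A, 6'. After: A=17 B=13 C=7 D=0 ZF=0 PC=13
Step 13: PC=13 exec 'HALT'. After: A=17 B=13 C=7 D=0 ZF=0 PC=13 HALTED

Answer: 17 13 7 0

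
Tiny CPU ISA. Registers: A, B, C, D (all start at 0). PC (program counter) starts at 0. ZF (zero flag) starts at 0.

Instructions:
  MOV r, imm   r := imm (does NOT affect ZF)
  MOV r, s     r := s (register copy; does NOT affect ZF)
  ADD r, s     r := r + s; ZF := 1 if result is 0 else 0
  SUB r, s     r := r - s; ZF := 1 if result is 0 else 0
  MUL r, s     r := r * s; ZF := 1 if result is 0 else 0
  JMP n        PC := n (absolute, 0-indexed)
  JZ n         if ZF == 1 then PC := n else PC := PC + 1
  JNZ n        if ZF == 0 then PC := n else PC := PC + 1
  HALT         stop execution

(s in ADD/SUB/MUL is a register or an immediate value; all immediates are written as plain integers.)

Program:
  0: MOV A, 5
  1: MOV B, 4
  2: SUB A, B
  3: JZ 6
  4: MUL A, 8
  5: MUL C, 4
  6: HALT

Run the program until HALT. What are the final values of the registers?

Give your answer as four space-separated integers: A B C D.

Step 1: PC=0 exec 'MOV A, 5'. After: A=5 B=0 C=0 D=0 ZF=0 PC=1
Step 2: PC=1 exec 'MOV B, 4'. After: A=5 B=4 C=0 D=0 ZF=0 PC=2
Step 3: PC=2 exec 'SUB A, B'. After: A=1 B=4 C=0 D=0 ZF=0 PC=3
Step 4: PC=3 exec 'JZ 6'. After: A=1 B=4 C=0 D=0 ZF=0 PC=4
Step 5: PC=4 exec 'MUL A, 8'. After: A=8 B=4 C=0 D=0 ZF=0 PC=5
Step 6: PC=5 exec 'MUL C, 4'. After: A=8 B=4 C=0 D=0 ZF=1 PC=6
Step 7: PC=6 exec 'HALT'. After: A=8 B=4 C=0 D=0 ZF=1 PC=6 HALTED

Answer: 8 4 0 0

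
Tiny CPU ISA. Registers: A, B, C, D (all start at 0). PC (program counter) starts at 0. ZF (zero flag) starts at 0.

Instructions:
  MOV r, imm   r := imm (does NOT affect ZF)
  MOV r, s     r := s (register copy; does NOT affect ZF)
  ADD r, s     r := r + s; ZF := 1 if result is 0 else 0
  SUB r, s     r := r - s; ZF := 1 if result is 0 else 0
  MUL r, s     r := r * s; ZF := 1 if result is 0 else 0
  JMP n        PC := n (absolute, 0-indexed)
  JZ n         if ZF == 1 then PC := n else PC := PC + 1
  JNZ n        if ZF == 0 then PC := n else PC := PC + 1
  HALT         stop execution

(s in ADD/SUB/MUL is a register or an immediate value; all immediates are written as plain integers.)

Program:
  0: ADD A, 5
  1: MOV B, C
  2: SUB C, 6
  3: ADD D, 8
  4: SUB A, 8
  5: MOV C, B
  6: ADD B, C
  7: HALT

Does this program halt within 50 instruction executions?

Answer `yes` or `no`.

Step 1: PC=0 exec 'ADD A, 5'. After: A=5 B=0 C=0 D=0 ZF=0 PC=1
Step 2: PC=1 exec 'MOV B, C'. After: A=5 B=0 C=0 D=0 ZF=0 PC=2
Step 3: PC=2 exec 'SUB C, 6'. After: A=5 B=0 C=-6 D=0 ZF=0 PC=3
Step 4: PC=3 exec 'ADD D, 8'. After: A=5 B=0 C=-6 D=8 ZF=0 PC=4
Step 5: PC=4 exec 'SUB A, 8'. After: A=-3 B=0 C=-6 D=8 ZF=0 PC=5
Step 6: PC=5 exec 'MOV C, B'. After: A=-3 B=0 C=0 D=8 ZF=0 PC=6
Step 7: PC=6 exec 'ADD B, C'. After: A=-3 B=0 C=0 D=8 ZF=1 PC=7
Step 8: PC=7 exec 'HALT'. After: A=-3 B=0 C=0 D=8 ZF=1 PC=7 HALTED

Answer: yes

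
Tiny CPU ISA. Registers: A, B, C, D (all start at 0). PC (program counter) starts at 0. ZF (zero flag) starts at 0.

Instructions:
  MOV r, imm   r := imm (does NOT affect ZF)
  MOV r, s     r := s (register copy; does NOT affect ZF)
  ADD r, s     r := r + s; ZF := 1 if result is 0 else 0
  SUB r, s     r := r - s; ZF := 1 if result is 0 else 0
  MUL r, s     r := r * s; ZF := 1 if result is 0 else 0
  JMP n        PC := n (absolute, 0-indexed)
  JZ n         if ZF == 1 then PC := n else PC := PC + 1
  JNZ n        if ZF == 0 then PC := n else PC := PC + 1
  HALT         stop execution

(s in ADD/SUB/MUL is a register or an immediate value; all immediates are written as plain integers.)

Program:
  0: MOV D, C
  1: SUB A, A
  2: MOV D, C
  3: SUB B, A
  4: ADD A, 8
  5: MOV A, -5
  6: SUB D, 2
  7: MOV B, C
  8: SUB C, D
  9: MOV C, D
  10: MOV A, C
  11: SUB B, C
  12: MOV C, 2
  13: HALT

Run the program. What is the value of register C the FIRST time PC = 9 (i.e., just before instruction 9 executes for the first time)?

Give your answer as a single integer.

Step 1: PC=0 exec 'MOV D, C'. After: A=0 B=0 C=0 D=0 ZF=0 PC=1
Step 2: PC=1 exec 'SUB A, A'. After: A=0 B=0 C=0 D=0 ZF=1 PC=2
Step 3: PC=2 exec 'MOV D, C'. After: A=0 B=0 C=0 D=0 ZF=1 PC=3
Step 4: PC=3 exec 'SUB B, A'. After: A=0 B=0 C=0 D=0 ZF=1 PC=4
Step 5: PC=4 exec 'ADD A, 8'. After: A=8 B=0 C=0 D=0 ZF=0 PC=5
Step 6: PC=5 exec 'MOV A, -5'. After: A=-5 B=0 C=0 D=0 ZF=0 PC=6
Step 7: PC=6 exec 'SUB D, 2'. After: A=-5 B=0 C=0 D=-2 ZF=0 PC=7
Step 8: PC=7 exec 'MOV B, C'. After: A=-5 B=0 C=0 D=-2 ZF=0 PC=8
Step 9: PC=8 exec 'SUB C, D'. After: A=-5 B=0 C=2 D=-2 ZF=0 PC=9
First time PC=9: C=2

2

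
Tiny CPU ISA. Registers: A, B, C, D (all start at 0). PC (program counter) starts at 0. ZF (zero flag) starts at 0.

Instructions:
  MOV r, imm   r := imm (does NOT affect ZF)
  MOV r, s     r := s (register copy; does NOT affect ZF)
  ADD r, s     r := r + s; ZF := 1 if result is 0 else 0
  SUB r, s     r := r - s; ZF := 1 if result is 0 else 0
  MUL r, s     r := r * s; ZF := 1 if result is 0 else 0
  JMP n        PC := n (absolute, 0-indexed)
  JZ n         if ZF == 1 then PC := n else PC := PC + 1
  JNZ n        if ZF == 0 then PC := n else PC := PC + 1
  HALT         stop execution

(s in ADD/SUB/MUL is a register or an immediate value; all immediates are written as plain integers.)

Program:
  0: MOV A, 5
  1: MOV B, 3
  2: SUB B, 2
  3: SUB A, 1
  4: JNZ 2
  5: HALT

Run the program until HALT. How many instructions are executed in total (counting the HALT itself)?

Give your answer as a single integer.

Step 1: PC=0 exec 'MOV A, 5'. After: A=5 B=0 C=0 D=0 ZF=0 PC=1
Step 2: PC=1 exec 'MOV B, 3'. After: A=5 B=3 C=0 D=0 ZF=0 PC=2
Step 3: PC=2 exec 'SUB B, 2'. After: A=5 B=1 C=0 D=0 ZF=0 PC=3
Step 4: PC=3 exec 'SUB A, 1'. After: A=4 B=1 C=0 D=0 ZF=0 PC=4
Step 5: PC=4 exec 'JNZ 2'. After: A=4 B=1 C=0 D=0 ZF=0 PC=2
Step 6: PC=2 exec 'SUB B, 2'. After: A=4 B=-1 C=0 D=0 ZF=0 PC=3
Step 7: PC=3 exec 'SUB A, 1'. After: A=3 B=-1 C=0 D=0 ZF=0 PC=4
Step 8: PC=4 exec 'JNZ 2'. After: A=3 B=-1 C=0 D=0 ZF=0 PC=2
Step 9: PC=2 exec 'SUB B, 2'. After: A=3 B=-3 C=0 D=0 ZF=0 PC=3
Step 10: PC=3 exec 'SUB A, 1'. After: A=2 B=-3 C=0 D=0 ZF=0 PC=4
Step 11: PC=4 exec 'JNZ 2'. After: A=2 B=-3 C=0 D=0 ZF=0 PC=2
Step 12: PC=2 exec 'SUB B, 2'. After: A=2 B=-5 C=0 D=0 ZF=0 PC=3
Step 13: PC=3 exec 'SUB A, 1'. After: A=1 B=-5 C=0 D=0 ZF=0 PC=4
Step 14: PC=4 exec 'JNZ 2'. After: A=1 B=-5 C=0 D=0 ZF=0 PC=2
Step 15: PC=2 exec 'SUB B, 2'. After: A=1 B=-7 C=0 D=0 ZF=0 PC=3
Step 16: PC=3 exec 'SUB A, 1'. After: A=0 B=-7 C=0 D=0 ZF=1 PC=4
Step 17: PC=4 exec 'JNZ 2'. After: A=0 B=-7 C=0 D=0 ZF=1 PC=5
Step 18: PC=5 exec 'HALT'. After: A=0 B=-7 C=0 D=0 ZF=1 PC=5 HALTED
Total instructions executed: 18

Answer: 18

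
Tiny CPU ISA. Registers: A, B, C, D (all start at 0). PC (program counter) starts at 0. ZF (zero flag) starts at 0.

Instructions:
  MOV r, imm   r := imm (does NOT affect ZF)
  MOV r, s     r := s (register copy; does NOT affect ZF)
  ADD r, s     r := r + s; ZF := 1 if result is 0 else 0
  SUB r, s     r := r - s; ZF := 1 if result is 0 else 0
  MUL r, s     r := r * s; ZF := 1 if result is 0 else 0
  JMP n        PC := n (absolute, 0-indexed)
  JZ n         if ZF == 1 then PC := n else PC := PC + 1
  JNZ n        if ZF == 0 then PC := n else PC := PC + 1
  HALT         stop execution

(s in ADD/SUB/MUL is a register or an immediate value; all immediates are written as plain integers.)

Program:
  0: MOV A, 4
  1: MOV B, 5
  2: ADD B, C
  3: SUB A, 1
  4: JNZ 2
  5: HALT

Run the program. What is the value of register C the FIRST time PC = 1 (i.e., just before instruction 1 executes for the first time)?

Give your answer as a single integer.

Step 1: PC=0 exec 'MOV A, 4'. After: A=4 B=0 C=0 D=0 ZF=0 PC=1
First time PC=1: C=0

0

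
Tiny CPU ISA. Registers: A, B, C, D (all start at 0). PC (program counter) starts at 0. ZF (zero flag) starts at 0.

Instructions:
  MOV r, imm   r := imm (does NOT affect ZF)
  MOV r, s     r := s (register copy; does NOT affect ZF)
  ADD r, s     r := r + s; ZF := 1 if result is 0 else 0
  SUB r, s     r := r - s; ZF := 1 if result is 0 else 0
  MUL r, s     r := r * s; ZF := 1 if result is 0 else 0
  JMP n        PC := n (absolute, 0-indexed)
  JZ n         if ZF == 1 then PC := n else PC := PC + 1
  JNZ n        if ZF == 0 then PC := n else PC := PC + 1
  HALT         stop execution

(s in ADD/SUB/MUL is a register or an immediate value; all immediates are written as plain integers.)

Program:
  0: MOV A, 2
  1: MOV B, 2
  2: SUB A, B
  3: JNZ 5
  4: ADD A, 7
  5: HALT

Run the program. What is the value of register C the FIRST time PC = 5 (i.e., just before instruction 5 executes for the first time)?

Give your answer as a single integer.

Step 1: PC=0 exec 'MOV A, 2'. After: A=2 B=0 C=0 D=0 ZF=0 PC=1
Step 2: PC=1 exec 'MOV B, 2'. After: A=2 B=2 C=0 D=0 ZF=0 PC=2
Step 3: PC=2 exec 'SUB A, B'. After: A=0 B=2 C=0 D=0 ZF=1 PC=3
Step 4: PC=3 exec 'JNZ 5'. After: A=0 B=2 C=0 D=0 ZF=1 PC=4
Step 5: PC=4 exec 'ADD A, 7'. After: A=7 B=2 C=0 D=0 ZF=0 PC=5
First time PC=5: C=0

0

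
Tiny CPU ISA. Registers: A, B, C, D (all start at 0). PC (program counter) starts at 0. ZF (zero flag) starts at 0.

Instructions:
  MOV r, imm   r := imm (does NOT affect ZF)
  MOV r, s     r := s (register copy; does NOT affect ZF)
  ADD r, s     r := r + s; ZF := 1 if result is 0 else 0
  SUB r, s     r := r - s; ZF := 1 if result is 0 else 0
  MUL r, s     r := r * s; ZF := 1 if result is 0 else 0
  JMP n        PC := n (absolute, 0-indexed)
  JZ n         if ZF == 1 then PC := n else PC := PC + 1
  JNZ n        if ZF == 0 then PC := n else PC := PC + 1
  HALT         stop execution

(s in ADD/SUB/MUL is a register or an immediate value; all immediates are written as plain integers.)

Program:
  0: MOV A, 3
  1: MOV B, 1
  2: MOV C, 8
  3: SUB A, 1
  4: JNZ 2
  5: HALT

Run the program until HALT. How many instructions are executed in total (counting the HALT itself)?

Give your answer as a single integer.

Step 1: PC=0 exec 'MOV A, 3'. After: A=3 B=0 C=0 D=0 ZF=0 PC=1
Step 2: PC=1 exec 'MOV B, 1'. After: A=3 B=1 C=0 D=0 ZF=0 PC=2
Step 3: PC=2 exec 'MOV C, 8'. After: A=3 B=1 C=8 D=0 ZF=0 PC=3
Step 4: PC=3 exec 'SUB A, 1'. After: A=2 B=1 C=8 D=0 ZF=0 PC=4
Step 5: PC=4 exec 'JNZ 2'. After: A=2 B=1 C=8 D=0 ZF=0 PC=2
Step 6: PC=2 exec 'MOV C, 8'. After: A=2 B=1 C=8 D=0 ZF=0 PC=3
Step 7: PC=3 exec 'SUB A, 1'. After: A=1 B=1 C=8 D=0 ZF=0 PC=4
Step 8: PC=4 exec 'JNZ 2'. After: A=1 B=1 C=8 D=0 ZF=0 PC=2
Step 9: PC=2 exec 'MOV C, 8'. After: A=1 B=1 C=8 D=0 ZF=0 PC=3
Step 10: PC=3 exec 'SUB A, 1'. After: A=0 B=1 C=8 D=0 ZF=1 PC=4
Step 11: PC=4 exec 'JNZ 2'. After: A=0 B=1 C=8 D=0 ZF=1 PC=5
Step 12: PC=5 exec 'HALT'. After: A=0 B=1 C=8 D=0 ZF=1 PC=5 HALTED
Total instructions executed: 12

Answer: 12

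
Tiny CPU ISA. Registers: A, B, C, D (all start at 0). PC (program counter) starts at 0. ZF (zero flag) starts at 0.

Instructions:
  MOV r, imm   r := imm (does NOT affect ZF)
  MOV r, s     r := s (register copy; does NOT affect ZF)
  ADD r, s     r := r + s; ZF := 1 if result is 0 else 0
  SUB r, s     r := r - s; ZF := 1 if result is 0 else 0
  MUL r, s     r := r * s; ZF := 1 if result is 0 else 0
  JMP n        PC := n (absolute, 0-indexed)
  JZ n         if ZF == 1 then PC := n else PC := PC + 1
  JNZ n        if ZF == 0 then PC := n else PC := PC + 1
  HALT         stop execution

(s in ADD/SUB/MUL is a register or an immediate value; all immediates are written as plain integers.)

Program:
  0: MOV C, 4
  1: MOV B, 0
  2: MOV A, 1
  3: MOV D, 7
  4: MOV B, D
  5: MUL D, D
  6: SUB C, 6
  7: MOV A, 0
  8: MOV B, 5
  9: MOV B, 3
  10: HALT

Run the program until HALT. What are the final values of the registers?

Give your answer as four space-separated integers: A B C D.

Answer: 0 3 -2 49

Derivation:
Step 1: PC=0 exec 'MOV C, 4'. After: A=0 B=0 C=4 D=0 ZF=0 PC=1
Step 2: PC=1 exec 'MOV B, 0'. After: A=0 B=0 C=4 D=0 ZF=0 PC=2
Step 3: PC=2 exec 'MOV A, 1'. After: A=1 B=0 C=4 D=0 ZF=0 PC=3
Step 4: PC=3 exec 'MOV D, 7'. After: A=1 B=0 C=4 D=7 ZF=0 PC=4
Step 5: PC=4 exec 'MOV B, D'. After: A=1 B=7 C=4 D=7 ZF=0 PC=5
Step 6: PC=5 exec 'MUL D, D'. After: A=1 B=7 C=4 D=49 ZF=0 PC=6
Step 7: PC=6 exec 'SUB C, 6'. After: A=1 B=7 C=-2 D=49 ZF=0 PC=7
Step 8: PC=7 exec 'MOV A, 0'. After: A=0 B=7 C=-2 D=49 ZF=0 PC=8
Step 9: PC=8 exec 'MOV B, 5'. After: A=0 B=5 C=-2 D=49 ZF=0 PC=9
Step 10: PC=9 exec 'MOV B, 3'. After: A=0 B=3 C=-2 D=49 ZF=0 PC=10
Step 11: PC=10 exec 'HALT'. After: A=0 B=3 C=-2 D=49 ZF=0 PC=10 HALTED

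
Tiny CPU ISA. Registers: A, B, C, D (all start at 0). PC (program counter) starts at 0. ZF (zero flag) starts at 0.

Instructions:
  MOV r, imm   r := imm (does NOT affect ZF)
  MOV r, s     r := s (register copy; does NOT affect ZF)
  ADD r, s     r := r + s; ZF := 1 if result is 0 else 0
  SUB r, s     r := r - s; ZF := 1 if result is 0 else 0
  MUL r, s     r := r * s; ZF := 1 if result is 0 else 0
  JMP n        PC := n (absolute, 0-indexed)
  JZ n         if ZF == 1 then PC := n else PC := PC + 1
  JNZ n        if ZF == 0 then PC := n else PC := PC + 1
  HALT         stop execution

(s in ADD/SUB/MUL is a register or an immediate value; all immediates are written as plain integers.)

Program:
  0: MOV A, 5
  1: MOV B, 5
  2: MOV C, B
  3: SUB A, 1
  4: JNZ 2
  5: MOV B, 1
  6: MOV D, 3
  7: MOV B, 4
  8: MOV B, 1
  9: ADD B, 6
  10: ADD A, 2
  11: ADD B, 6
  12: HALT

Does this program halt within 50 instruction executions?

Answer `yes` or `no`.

Step 1: PC=0 exec 'MOV A, 5'. After: A=5 B=0 C=0 D=0 ZF=0 PC=1
Step 2: PC=1 exec 'MOV B, 5'. After: A=5 B=5 C=0 D=0 ZF=0 PC=2
Step 3: PC=2 exec 'MOV C, B'. After: A=5 B=5 C=5 D=0 ZF=0 PC=3
Step 4: PC=3 exec 'SUB A, 1'. After: A=4 B=5 C=5 D=0 ZF=0 PC=4
Step 5: PC=4 exec 'JNZ 2'. After: A=4 B=5 C=5 D=0 ZF=0 PC=2
Step 6: PC=2 exec 'MOV C, B'. After: A=4 B=5 C=5 D=0 ZF=0 PC=3
Step 7: PC=3 exec 'SUB A, 1'. After: A=3 B=5 C=5 D=0 ZF=0 PC=4
Step 8: PC=4 exec 'JNZ 2'. After: A=3 B=5 C=5 D=0 ZF=0 PC=2
Step 9: PC=2 exec 'MOV C, B'. After: A=3 B=5 C=5 D=0 ZF=0 PC=3
Step 10: PC=3 exec 'SUB A, 1'. After: A=2 B=5 C=5 D=0 ZF=0 PC=4
Step 11: PC=4 exec 'JNZ 2'. After: A=2 B=5 C=5 D=0 ZF=0 PC=2
Step 12: PC=2 exec 'MOV C, B'. After: A=2 B=5 C=5 D=0 ZF=0 PC=3
Step 13: PC=3 exec 'SUB A, 1'. After: A=1 B=5 C=5 D=0 ZF=0 PC=4
Step 14: PC=4 exec 'JNZ 2'. After: A=1 B=5 C=5 D=0 ZF=0 PC=2
Step 15: PC=2 exec 'MOV C, B'. After: A=1 B=5 C=5 D=0 ZF=0 PC=3
Step 16: PC=3 exec 'SUB A, 1'. After: A=0 B=5 C=5 D=0 ZF=1 PC=4
Step 17: PC=4 exec 'JNZ 2'. After: A=0 B=5 C=5 D=0 ZF=1 PC=5
Step 18: PC=5 exec 'MOV B, 1'. After: A=0 B=1 C=5 D=0 ZF=1 PC=6
Step 19: PC=6 exec 'MOV D, 3'. After: A=0 B=1 C=5 D=3 ZF=1 PC=7
Step 20: PC=7 exec 'MOV B, 4'. After: A=0 B=4 C=5 D=3 ZF=1 PC=8
Step 21: PC=8 exec 'MOV B, 1'. After: A=0 B=1 C=5 D=3 ZF=1 PC=9
Step 22: PC=9 exec 'ADD B, 6'. After: A=0 B=7 C=5 D=3 ZF=0 PC=10
Step 23: PC=10 exec 'ADD A, 2'. After: A=2 B=7 C=5 D=3 ZF=0 PC=11
Step 24: PC=11 exec 'ADD B, 6'. After: A=2 B=13 C=5 D=3 ZF=0 PC=12
Step 25: PC=12 exec 'HALT'. After: A=2 B=13 C=5 D=3 ZF=0 PC=12 HALTED

Answer: yes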